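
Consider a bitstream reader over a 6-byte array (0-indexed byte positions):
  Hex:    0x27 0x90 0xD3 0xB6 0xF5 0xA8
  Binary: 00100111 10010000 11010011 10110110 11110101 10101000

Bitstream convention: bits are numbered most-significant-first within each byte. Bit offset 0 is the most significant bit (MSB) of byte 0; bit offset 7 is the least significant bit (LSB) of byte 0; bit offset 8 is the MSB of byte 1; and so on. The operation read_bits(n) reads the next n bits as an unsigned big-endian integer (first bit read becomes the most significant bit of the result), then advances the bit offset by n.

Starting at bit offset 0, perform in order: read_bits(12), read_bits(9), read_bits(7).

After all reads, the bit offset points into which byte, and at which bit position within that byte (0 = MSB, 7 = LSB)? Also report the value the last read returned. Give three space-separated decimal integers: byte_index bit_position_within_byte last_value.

Read 1: bits[0:12] width=12 -> value=633 (bin 001001111001); offset now 12 = byte 1 bit 4; 36 bits remain
Read 2: bits[12:21] width=9 -> value=26 (bin 000011010); offset now 21 = byte 2 bit 5; 27 bits remain
Read 3: bits[21:28] width=7 -> value=59 (bin 0111011); offset now 28 = byte 3 bit 4; 20 bits remain

Answer: 3 4 59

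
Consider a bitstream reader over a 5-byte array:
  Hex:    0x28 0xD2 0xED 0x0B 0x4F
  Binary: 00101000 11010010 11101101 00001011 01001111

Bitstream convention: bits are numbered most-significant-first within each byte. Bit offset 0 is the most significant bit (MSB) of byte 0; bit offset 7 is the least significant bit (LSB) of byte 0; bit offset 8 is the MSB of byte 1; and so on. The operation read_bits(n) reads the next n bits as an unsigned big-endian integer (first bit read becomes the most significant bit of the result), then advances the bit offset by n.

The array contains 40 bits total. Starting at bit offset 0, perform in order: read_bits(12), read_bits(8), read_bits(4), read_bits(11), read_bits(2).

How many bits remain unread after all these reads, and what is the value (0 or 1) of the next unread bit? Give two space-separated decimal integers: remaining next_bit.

Answer: 3 1

Derivation:
Read 1: bits[0:12] width=12 -> value=653 (bin 001010001101); offset now 12 = byte 1 bit 4; 28 bits remain
Read 2: bits[12:20] width=8 -> value=46 (bin 00101110); offset now 20 = byte 2 bit 4; 20 bits remain
Read 3: bits[20:24] width=4 -> value=13 (bin 1101); offset now 24 = byte 3 bit 0; 16 bits remain
Read 4: bits[24:35] width=11 -> value=90 (bin 00001011010); offset now 35 = byte 4 bit 3; 5 bits remain
Read 5: bits[35:37] width=2 -> value=1 (bin 01); offset now 37 = byte 4 bit 5; 3 bits remain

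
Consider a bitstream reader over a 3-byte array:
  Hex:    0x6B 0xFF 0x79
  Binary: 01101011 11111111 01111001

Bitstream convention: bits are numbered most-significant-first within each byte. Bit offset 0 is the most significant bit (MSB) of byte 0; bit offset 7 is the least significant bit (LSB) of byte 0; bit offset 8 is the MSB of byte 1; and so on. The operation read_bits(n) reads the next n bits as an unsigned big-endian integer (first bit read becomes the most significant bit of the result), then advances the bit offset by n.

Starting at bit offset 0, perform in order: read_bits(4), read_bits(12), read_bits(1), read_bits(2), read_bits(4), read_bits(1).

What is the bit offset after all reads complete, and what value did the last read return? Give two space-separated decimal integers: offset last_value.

Answer: 24 1

Derivation:
Read 1: bits[0:4] width=4 -> value=6 (bin 0110); offset now 4 = byte 0 bit 4; 20 bits remain
Read 2: bits[4:16] width=12 -> value=3071 (bin 101111111111); offset now 16 = byte 2 bit 0; 8 bits remain
Read 3: bits[16:17] width=1 -> value=0 (bin 0); offset now 17 = byte 2 bit 1; 7 bits remain
Read 4: bits[17:19] width=2 -> value=3 (bin 11); offset now 19 = byte 2 bit 3; 5 bits remain
Read 5: bits[19:23] width=4 -> value=12 (bin 1100); offset now 23 = byte 2 bit 7; 1 bits remain
Read 6: bits[23:24] width=1 -> value=1 (bin 1); offset now 24 = byte 3 bit 0; 0 bits remain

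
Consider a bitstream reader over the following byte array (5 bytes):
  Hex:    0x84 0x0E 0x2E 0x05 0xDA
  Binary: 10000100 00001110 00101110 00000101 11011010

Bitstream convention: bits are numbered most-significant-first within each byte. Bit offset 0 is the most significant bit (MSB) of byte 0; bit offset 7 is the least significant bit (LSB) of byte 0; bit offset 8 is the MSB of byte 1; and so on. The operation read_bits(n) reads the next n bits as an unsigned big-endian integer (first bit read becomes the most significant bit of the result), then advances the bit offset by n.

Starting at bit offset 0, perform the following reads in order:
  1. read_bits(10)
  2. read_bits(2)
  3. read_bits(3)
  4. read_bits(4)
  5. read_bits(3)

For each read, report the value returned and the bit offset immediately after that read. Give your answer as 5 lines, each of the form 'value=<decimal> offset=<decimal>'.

Read 1: bits[0:10] width=10 -> value=528 (bin 1000010000); offset now 10 = byte 1 bit 2; 30 bits remain
Read 2: bits[10:12] width=2 -> value=0 (bin 00); offset now 12 = byte 1 bit 4; 28 bits remain
Read 3: bits[12:15] width=3 -> value=7 (bin 111); offset now 15 = byte 1 bit 7; 25 bits remain
Read 4: bits[15:19] width=4 -> value=1 (bin 0001); offset now 19 = byte 2 bit 3; 21 bits remain
Read 5: bits[19:22] width=3 -> value=3 (bin 011); offset now 22 = byte 2 bit 6; 18 bits remain

Answer: value=528 offset=10
value=0 offset=12
value=7 offset=15
value=1 offset=19
value=3 offset=22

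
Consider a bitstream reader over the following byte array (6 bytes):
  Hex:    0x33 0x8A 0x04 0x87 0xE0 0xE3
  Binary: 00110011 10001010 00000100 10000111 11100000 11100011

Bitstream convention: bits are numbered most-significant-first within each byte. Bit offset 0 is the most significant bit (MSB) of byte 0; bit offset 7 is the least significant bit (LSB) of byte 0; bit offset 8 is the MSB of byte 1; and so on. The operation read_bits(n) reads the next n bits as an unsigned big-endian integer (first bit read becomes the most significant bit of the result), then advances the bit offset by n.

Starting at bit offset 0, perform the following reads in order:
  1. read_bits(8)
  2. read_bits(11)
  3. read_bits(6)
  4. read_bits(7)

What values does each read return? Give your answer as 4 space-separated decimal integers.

Read 1: bits[0:8] width=8 -> value=51 (bin 00110011); offset now 8 = byte 1 bit 0; 40 bits remain
Read 2: bits[8:19] width=11 -> value=1104 (bin 10001010000); offset now 19 = byte 2 bit 3; 29 bits remain
Read 3: bits[19:25] width=6 -> value=9 (bin 001001); offset now 25 = byte 3 bit 1; 23 bits remain
Read 4: bits[25:32] width=7 -> value=7 (bin 0000111); offset now 32 = byte 4 bit 0; 16 bits remain

Answer: 51 1104 9 7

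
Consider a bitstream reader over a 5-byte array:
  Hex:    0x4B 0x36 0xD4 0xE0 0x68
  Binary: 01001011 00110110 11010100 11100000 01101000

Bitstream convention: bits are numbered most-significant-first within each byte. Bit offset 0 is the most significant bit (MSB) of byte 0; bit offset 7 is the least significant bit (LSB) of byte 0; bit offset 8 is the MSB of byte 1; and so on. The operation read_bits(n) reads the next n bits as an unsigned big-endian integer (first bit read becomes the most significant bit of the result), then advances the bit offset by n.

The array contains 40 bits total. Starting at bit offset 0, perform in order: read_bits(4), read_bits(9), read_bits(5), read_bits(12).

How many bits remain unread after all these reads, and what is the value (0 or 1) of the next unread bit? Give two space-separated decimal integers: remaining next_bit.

Answer: 10 0

Derivation:
Read 1: bits[0:4] width=4 -> value=4 (bin 0100); offset now 4 = byte 0 bit 4; 36 bits remain
Read 2: bits[4:13] width=9 -> value=358 (bin 101100110); offset now 13 = byte 1 bit 5; 27 bits remain
Read 3: bits[13:18] width=5 -> value=27 (bin 11011); offset now 18 = byte 2 bit 2; 22 bits remain
Read 4: bits[18:30] width=12 -> value=1336 (bin 010100111000); offset now 30 = byte 3 bit 6; 10 bits remain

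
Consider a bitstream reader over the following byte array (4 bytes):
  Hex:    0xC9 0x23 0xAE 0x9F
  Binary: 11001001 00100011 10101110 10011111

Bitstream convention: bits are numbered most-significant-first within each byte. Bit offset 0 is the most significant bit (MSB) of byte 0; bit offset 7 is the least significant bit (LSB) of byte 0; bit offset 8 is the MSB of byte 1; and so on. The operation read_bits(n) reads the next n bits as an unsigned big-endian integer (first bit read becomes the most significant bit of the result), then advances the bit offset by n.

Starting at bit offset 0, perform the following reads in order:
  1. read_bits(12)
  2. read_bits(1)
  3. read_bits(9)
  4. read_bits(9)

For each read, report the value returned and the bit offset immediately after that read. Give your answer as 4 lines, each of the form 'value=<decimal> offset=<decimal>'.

Read 1: bits[0:12] width=12 -> value=3218 (bin 110010010010); offset now 12 = byte 1 bit 4; 20 bits remain
Read 2: bits[12:13] width=1 -> value=0 (bin 0); offset now 13 = byte 1 bit 5; 19 bits remain
Read 3: bits[13:22] width=9 -> value=235 (bin 011101011); offset now 22 = byte 2 bit 6; 10 bits remain
Read 4: bits[22:31] width=9 -> value=335 (bin 101001111); offset now 31 = byte 3 bit 7; 1 bits remain

Answer: value=3218 offset=12
value=0 offset=13
value=235 offset=22
value=335 offset=31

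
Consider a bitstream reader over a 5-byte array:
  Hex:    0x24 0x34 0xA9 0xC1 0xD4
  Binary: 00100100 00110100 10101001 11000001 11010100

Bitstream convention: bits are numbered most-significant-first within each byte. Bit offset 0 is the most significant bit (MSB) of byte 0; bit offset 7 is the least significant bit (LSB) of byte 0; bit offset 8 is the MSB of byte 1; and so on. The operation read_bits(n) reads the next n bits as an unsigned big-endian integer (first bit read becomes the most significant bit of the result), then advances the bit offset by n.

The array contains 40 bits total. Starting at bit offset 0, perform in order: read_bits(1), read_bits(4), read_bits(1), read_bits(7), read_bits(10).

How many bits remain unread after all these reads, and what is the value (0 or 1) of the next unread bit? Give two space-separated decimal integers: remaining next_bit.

Answer: 17 1

Derivation:
Read 1: bits[0:1] width=1 -> value=0 (bin 0); offset now 1 = byte 0 bit 1; 39 bits remain
Read 2: bits[1:5] width=4 -> value=4 (bin 0100); offset now 5 = byte 0 bit 5; 35 bits remain
Read 3: bits[5:6] width=1 -> value=1 (bin 1); offset now 6 = byte 0 bit 6; 34 bits remain
Read 4: bits[6:13] width=7 -> value=6 (bin 0000110); offset now 13 = byte 1 bit 5; 27 bits remain
Read 5: bits[13:23] width=10 -> value=596 (bin 1001010100); offset now 23 = byte 2 bit 7; 17 bits remain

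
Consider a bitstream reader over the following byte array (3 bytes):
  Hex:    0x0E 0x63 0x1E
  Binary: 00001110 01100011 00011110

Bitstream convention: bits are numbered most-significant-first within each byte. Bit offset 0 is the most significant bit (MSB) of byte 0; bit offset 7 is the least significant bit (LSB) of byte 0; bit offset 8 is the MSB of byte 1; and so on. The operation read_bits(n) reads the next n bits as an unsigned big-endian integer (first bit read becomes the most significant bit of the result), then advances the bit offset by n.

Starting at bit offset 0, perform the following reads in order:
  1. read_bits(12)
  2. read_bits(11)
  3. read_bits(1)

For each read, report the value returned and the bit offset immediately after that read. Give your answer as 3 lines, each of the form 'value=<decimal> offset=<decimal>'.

Read 1: bits[0:12] width=12 -> value=230 (bin 000011100110); offset now 12 = byte 1 bit 4; 12 bits remain
Read 2: bits[12:23] width=11 -> value=399 (bin 00110001111); offset now 23 = byte 2 bit 7; 1 bits remain
Read 3: bits[23:24] width=1 -> value=0 (bin 0); offset now 24 = byte 3 bit 0; 0 bits remain

Answer: value=230 offset=12
value=399 offset=23
value=0 offset=24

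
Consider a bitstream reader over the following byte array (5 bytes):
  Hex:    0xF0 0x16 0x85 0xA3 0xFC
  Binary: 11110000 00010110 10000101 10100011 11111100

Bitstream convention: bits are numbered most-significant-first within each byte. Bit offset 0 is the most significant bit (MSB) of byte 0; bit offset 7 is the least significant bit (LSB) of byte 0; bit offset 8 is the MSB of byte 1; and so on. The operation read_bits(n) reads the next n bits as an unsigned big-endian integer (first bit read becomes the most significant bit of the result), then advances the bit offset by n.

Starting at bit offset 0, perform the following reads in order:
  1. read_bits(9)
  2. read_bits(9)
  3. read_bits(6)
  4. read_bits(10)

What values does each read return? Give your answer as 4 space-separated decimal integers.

Read 1: bits[0:9] width=9 -> value=480 (bin 111100000); offset now 9 = byte 1 bit 1; 31 bits remain
Read 2: bits[9:18] width=9 -> value=90 (bin 001011010); offset now 18 = byte 2 bit 2; 22 bits remain
Read 3: bits[18:24] width=6 -> value=5 (bin 000101); offset now 24 = byte 3 bit 0; 16 bits remain
Read 4: bits[24:34] width=10 -> value=655 (bin 1010001111); offset now 34 = byte 4 bit 2; 6 bits remain

Answer: 480 90 5 655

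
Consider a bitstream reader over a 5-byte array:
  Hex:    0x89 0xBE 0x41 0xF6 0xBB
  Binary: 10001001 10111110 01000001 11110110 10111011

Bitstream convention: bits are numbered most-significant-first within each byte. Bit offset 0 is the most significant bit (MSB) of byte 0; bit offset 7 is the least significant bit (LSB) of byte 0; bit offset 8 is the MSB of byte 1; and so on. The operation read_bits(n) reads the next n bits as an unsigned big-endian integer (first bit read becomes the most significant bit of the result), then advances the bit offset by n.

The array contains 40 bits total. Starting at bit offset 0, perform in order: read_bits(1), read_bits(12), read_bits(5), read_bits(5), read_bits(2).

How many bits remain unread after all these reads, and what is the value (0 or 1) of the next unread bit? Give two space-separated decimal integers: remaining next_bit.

Read 1: bits[0:1] width=1 -> value=1 (bin 1); offset now 1 = byte 0 bit 1; 39 bits remain
Read 2: bits[1:13] width=12 -> value=311 (bin 000100110111); offset now 13 = byte 1 bit 5; 27 bits remain
Read 3: bits[13:18] width=5 -> value=25 (bin 11001); offset now 18 = byte 2 bit 2; 22 bits remain
Read 4: bits[18:23] width=5 -> value=0 (bin 00000); offset now 23 = byte 2 bit 7; 17 bits remain
Read 5: bits[23:25] width=2 -> value=3 (bin 11); offset now 25 = byte 3 bit 1; 15 bits remain

Answer: 15 1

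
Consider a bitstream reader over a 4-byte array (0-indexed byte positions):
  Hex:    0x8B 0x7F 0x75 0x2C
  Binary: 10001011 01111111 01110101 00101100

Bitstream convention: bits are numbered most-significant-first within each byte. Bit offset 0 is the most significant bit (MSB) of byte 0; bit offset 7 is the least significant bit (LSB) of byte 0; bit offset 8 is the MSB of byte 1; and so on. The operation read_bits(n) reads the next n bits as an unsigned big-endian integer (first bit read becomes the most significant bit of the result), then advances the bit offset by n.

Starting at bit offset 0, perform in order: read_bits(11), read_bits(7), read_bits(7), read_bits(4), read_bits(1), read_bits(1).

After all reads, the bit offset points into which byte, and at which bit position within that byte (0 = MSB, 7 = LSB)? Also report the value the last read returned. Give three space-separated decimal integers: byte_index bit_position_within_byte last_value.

Answer: 3 7 0

Derivation:
Read 1: bits[0:11] width=11 -> value=1115 (bin 10001011011); offset now 11 = byte 1 bit 3; 21 bits remain
Read 2: bits[11:18] width=7 -> value=125 (bin 1111101); offset now 18 = byte 2 bit 2; 14 bits remain
Read 3: bits[18:25] width=7 -> value=106 (bin 1101010); offset now 25 = byte 3 bit 1; 7 bits remain
Read 4: bits[25:29] width=4 -> value=5 (bin 0101); offset now 29 = byte 3 bit 5; 3 bits remain
Read 5: bits[29:30] width=1 -> value=1 (bin 1); offset now 30 = byte 3 bit 6; 2 bits remain
Read 6: bits[30:31] width=1 -> value=0 (bin 0); offset now 31 = byte 3 bit 7; 1 bits remain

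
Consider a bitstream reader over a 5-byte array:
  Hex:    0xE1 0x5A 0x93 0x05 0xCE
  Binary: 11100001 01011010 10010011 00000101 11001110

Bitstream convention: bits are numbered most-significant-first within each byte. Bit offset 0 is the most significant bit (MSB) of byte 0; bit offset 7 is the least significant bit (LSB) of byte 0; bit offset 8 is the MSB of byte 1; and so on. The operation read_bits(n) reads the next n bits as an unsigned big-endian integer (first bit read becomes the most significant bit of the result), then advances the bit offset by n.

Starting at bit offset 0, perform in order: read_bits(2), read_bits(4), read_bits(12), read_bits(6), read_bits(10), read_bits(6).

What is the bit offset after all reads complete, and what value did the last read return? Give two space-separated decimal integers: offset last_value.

Answer: 40 14

Derivation:
Read 1: bits[0:2] width=2 -> value=3 (bin 11); offset now 2 = byte 0 bit 2; 38 bits remain
Read 2: bits[2:6] width=4 -> value=8 (bin 1000); offset now 6 = byte 0 bit 6; 34 bits remain
Read 3: bits[6:18] width=12 -> value=1386 (bin 010101101010); offset now 18 = byte 2 bit 2; 22 bits remain
Read 4: bits[18:24] width=6 -> value=19 (bin 010011); offset now 24 = byte 3 bit 0; 16 bits remain
Read 5: bits[24:34] width=10 -> value=23 (bin 0000010111); offset now 34 = byte 4 bit 2; 6 bits remain
Read 6: bits[34:40] width=6 -> value=14 (bin 001110); offset now 40 = byte 5 bit 0; 0 bits remain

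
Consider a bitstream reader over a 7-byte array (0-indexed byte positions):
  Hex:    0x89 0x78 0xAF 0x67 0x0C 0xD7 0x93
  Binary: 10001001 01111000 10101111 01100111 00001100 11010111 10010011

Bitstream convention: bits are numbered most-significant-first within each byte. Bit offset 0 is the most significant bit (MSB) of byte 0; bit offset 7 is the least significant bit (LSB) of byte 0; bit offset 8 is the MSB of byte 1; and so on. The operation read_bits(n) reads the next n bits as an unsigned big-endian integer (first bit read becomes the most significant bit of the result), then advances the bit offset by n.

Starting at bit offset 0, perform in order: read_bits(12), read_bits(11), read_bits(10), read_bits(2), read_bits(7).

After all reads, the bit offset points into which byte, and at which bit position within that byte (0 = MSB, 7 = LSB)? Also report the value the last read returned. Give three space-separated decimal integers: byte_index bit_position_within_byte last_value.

Read 1: bits[0:12] width=12 -> value=2199 (bin 100010010111); offset now 12 = byte 1 bit 4; 44 bits remain
Read 2: bits[12:23] width=11 -> value=1111 (bin 10001010111); offset now 23 = byte 2 bit 7; 33 bits remain
Read 3: bits[23:33] width=10 -> value=718 (bin 1011001110); offset now 33 = byte 4 bit 1; 23 bits remain
Read 4: bits[33:35] width=2 -> value=0 (bin 00); offset now 35 = byte 4 bit 3; 21 bits remain
Read 5: bits[35:42] width=7 -> value=51 (bin 0110011); offset now 42 = byte 5 bit 2; 14 bits remain

Answer: 5 2 51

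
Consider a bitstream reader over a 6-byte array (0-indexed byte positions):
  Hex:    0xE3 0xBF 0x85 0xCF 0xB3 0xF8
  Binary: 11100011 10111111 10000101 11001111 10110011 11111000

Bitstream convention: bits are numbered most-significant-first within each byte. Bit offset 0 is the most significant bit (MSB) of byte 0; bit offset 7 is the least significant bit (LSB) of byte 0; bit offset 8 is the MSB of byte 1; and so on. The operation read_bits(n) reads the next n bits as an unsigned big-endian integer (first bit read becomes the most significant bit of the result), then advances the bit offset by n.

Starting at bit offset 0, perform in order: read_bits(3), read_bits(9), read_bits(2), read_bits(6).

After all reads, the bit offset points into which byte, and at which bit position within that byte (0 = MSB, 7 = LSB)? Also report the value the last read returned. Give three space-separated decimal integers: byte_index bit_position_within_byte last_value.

Read 1: bits[0:3] width=3 -> value=7 (bin 111); offset now 3 = byte 0 bit 3; 45 bits remain
Read 2: bits[3:12] width=9 -> value=59 (bin 000111011); offset now 12 = byte 1 bit 4; 36 bits remain
Read 3: bits[12:14] width=2 -> value=3 (bin 11); offset now 14 = byte 1 bit 6; 34 bits remain
Read 4: bits[14:20] width=6 -> value=56 (bin 111000); offset now 20 = byte 2 bit 4; 28 bits remain

Answer: 2 4 56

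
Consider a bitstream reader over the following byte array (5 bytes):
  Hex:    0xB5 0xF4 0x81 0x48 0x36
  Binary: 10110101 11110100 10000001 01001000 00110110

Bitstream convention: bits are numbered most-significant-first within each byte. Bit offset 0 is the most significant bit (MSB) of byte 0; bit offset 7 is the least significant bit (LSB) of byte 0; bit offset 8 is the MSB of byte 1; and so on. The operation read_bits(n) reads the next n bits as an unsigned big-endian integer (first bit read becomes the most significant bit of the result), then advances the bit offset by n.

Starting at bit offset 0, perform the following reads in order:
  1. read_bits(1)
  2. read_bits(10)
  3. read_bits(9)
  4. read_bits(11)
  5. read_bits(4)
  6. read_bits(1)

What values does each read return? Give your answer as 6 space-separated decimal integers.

Read 1: bits[0:1] width=1 -> value=1 (bin 1); offset now 1 = byte 0 bit 1; 39 bits remain
Read 2: bits[1:11] width=10 -> value=431 (bin 0110101111); offset now 11 = byte 1 bit 3; 29 bits remain
Read 3: bits[11:20] width=9 -> value=328 (bin 101001000); offset now 20 = byte 2 bit 4; 20 bits remain
Read 4: bits[20:31] width=11 -> value=164 (bin 00010100100); offset now 31 = byte 3 bit 7; 9 bits remain
Read 5: bits[31:35] width=4 -> value=1 (bin 0001); offset now 35 = byte 4 bit 3; 5 bits remain
Read 6: bits[35:36] width=1 -> value=1 (bin 1); offset now 36 = byte 4 bit 4; 4 bits remain

Answer: 1 431 328 164 1 1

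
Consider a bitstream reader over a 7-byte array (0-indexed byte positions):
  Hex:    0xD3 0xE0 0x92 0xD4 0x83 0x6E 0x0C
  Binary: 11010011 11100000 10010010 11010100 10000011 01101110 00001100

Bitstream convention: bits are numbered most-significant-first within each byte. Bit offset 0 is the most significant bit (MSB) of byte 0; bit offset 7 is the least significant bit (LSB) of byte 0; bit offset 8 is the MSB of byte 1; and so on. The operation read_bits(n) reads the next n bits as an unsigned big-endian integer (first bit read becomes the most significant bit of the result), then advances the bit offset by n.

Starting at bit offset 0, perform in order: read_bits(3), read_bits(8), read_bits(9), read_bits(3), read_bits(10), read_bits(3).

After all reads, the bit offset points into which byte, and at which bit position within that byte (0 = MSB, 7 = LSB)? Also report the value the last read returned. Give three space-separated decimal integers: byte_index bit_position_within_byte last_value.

Answer: 4 4 0

Derivation:
Read 1: bits[0:3] width=3 -> value=6 (bin 110); offset now 3 = byte 0 bit 3; 53 bits remain
Read 2: bits[3:11] width=8 -> value=159 (bin 10011111); offset now 11 = byte 1 bit 3; 45 bits remain
Read 3: bits[11:20] width=9 -> value=9 (bin 000001001); offset now 20 = byte 2 bit 4; 36 bits remain
Read 4: bits[20:23] width=3 -> value=1 (bin 001); offset now 23 = byte 2 bit 7; 33 bits remain
Read 5: bits[23:33] width=10 -> value=425 (bin 0110101001); offset now 33 = byte 4 bit 1; 23 bits remain
Read 6: bits[33:36] width=3 -> value=0 (bin 000); offset now 36 = byte 4 bit 4; 20 bits remain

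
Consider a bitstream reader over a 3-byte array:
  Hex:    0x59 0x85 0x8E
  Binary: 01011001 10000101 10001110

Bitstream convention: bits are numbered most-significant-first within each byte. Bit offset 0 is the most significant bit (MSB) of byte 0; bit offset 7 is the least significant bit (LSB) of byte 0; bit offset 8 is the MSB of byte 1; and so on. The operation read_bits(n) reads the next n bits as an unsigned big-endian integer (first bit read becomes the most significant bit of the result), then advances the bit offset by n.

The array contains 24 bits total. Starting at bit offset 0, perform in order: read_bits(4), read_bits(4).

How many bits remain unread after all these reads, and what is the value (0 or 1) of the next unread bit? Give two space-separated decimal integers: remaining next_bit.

Answer: 16 1

Derivation:
Read 1: bits[0:4] width=4 -> value=5 (bin 0101); offset now 4 = byte 0 bit 4; 20 bits remain
Read 2: bits[4:8] width=4 -> value=9 (bin 1001); offset now 8 = byte 1 bit 0; 16 bits remain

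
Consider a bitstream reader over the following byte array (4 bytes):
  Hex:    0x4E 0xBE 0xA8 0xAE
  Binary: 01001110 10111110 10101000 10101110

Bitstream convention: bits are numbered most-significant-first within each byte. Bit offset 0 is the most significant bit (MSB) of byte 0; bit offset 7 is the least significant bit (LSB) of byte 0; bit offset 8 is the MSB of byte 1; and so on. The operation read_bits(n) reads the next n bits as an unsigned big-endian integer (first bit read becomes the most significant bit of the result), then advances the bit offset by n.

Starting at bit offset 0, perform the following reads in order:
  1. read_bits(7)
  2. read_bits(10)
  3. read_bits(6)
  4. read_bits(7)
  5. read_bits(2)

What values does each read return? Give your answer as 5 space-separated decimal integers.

Read 1: bits[0:7] width=7 -> value=39 (bin 0100111); offset now 7 = byte 0 bit 7; 25 bits remain
Read 2: bits[7:17] width=10 -> value=381 (bin 0101111101); offset now 17 = byte 2 bit 1; 15 bits remain
Read 3: bits[17:23] width=6 -> value=20 (bin 010100); offset now 23 = byte 2 bit 7; 9 bits remain
Read 4: bits[23:30] width=7 -> value=43 (bin 0101011); offset now 30 = byte 3 bit 6; 2 bits remain
Read 5: bits[30:32] width=2 -> value=2 (bin 10); offset now 32 = byte 4 bit 0; 0 bits remain

Answer: 39 381 20 43 2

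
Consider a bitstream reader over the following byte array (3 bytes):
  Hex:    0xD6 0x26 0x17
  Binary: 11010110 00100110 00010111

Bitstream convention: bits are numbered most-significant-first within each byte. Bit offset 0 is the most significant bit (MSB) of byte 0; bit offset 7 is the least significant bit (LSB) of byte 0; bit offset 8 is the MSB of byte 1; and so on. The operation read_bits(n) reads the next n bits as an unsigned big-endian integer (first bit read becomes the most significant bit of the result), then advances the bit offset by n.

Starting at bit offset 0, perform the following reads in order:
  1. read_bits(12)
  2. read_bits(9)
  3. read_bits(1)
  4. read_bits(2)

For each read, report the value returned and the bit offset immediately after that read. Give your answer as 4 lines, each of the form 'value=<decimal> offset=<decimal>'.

Answer: value=3426 offset=12
value=194 offset=21
value=1 offset=22
value=3 offset=24

Derivation:
Read 1: bits[0:12] width=12 -> value=3426 (bin 110101100010); offset now 12 = byte 1 bit 4; 12 bits remain
Read 2: bits[12:21] width=9 -> value=194 (bin 011000010); offset now 21 = byte 2 bit 5; 3 bits remain
Read 3: bits[21:22] width=1 -> value=1 (bin 1); offset now 22 = byte 2 bit 6; 2 bits remain
Read 4: bits[22:24] width=2 -> value=3 (bin 11); offset now 24 = byte 3 bit 0; 0 bits remain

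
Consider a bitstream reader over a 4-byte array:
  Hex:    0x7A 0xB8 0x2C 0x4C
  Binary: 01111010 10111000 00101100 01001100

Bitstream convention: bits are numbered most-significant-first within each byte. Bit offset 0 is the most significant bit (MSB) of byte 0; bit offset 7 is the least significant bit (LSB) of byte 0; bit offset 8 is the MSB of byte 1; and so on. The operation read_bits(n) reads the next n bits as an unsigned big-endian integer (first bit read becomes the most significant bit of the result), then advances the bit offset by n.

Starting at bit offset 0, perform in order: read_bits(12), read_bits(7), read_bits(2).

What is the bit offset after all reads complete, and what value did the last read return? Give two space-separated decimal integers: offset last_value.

Answer: 21 1

Derivation:
Read 1: bits[0:12] width=12 -> value=1963 (bin 011110101011); offset now 12 = byte 1 bit 4; 20 bits remain
Read 2: bits[12:19] width=7 -> value=65 (bin 1000001); offset now 19 = byte 2 bit 3; 13 bits remain
Read 3: bits[19:21] width=2 -> value=1 (bin 01); offset now 21 = byte 2 bit 5; 11 bits remain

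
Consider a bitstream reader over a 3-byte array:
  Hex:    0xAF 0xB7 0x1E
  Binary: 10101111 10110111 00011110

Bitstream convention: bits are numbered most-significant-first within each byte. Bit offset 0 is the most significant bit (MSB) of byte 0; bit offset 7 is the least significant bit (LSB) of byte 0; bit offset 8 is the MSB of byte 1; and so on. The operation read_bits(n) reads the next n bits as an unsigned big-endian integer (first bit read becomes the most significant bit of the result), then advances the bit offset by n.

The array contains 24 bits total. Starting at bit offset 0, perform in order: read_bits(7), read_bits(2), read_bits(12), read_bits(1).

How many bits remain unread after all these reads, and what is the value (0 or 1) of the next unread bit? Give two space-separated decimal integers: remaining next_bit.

Answer: 2 1

Derivation:
Read 1: bits[0:7] width=7 -> value=87 (bin 1010111); offset now 7 = byte 0 bit 7; 17 bits remain
Read 2: bits[7:9] width=2 -> value=3 (bin 11); offset now 9 = byte 1 bit 1; 15 bits remain
Read 3: bits[9:21] width=12 -> value=1763 (bin 011011100011); offset now 21 = byte 2 bit 5; 3 bits remain
Read 4: bits[21:22] width=1 -> value=1 (bin 1); offset now 22 = byte 2 bit 6; 2 bits remain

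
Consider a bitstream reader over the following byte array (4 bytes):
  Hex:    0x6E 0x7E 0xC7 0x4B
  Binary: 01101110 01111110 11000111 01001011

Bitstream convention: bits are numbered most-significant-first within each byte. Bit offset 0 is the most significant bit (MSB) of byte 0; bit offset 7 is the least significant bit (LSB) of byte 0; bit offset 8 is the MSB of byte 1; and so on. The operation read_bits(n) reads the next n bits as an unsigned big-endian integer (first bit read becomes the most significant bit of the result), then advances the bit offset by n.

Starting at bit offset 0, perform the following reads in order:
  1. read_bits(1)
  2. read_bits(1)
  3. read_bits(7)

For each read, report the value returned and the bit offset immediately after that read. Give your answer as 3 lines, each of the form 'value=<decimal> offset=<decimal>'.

Read 1: bits[0:1] width=1 -> value=0 (bin 0); offset now 1 = byte 0 bit 1; 31 bits remain
Read 2: bits[1:2] width=1 -> value=1 (bin 1); offset now 2 = byte 0 bit 2; 30 bits remain
Read 3: bits[2:9] width=7 -> value=92 (bin 1011100); offset now 9 = byte 1 bit 1; 23 bits remain

Answer: value=0 offset=1
value=1 offset=2
value=92 offset=9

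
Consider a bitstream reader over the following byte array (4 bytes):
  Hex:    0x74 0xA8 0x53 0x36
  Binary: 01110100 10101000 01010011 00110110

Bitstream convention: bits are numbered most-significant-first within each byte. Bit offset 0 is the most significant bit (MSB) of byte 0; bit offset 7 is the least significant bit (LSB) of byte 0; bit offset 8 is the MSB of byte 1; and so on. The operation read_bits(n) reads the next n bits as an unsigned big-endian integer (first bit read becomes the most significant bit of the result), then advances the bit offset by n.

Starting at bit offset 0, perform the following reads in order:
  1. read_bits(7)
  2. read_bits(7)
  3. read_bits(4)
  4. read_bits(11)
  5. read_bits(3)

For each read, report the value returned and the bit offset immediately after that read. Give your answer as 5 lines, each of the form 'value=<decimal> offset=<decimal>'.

Answer: value=58 offset=7
value=42 offset=14
value=1 offset=18
value=614 offset=29
value=6 offset=32

Derivation:
Read 1: bits[0:7] width=7 -> value=58 (bin 0111010); offset now 7 = byte 0 bit 7; 25 bits remain
Read 2: bits[7:14] width=7 -> value=42 (bin 0101010); offset now 14 = byte 1 bit 6; 18 bits remain
Read 3: bits[14:18] width=4 -> value=1 (bin 0001); offset now 18 = byte 2 bit 2; 14 bits remain
Read 4: bits[18:29] width=11 -> value=614 (bin 01001100110); offset now 29 = byte 3 bit 5; 3 bits remain
Read 5: bits[29:32] width=3 -> value=6 (bin 110); offset now 32 = byte 4 bit 0; 0 bits remain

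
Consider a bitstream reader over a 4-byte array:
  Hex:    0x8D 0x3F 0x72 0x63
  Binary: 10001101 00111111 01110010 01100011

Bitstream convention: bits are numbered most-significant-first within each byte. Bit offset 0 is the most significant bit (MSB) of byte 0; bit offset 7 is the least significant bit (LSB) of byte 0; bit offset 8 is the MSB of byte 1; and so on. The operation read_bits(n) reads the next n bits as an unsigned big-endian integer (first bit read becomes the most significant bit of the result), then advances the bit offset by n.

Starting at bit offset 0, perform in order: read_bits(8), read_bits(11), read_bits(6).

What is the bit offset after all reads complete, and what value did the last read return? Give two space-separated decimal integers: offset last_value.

Answer: 25 36

Derivation:
Read 1: bits[0:8] width=8 -> value=141 (bin 10001101); offset now 8 = byte 1 bit 0; 24 bits remain
Read 2: bits[8:19] width=11 -> value=507 (bin 00111111011); offset now 19 = byte 2 bit 3; 13 bits remain
Read 3: bits[19:25] width=6 -> value=36 (bin 100100); offset now 25 = byte 3 bit 1; 7 bits remain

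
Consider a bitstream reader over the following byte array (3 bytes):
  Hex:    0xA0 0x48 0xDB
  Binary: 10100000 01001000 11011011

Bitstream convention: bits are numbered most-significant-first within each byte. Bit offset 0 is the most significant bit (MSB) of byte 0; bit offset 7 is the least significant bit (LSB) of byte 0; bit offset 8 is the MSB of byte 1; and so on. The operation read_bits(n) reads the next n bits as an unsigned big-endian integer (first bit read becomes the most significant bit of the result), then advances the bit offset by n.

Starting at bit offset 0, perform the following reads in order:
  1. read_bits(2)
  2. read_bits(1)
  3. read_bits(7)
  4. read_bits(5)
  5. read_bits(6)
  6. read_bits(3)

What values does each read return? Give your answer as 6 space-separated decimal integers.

Read 1: bits[0:2] width=2 -> value=2 (bin 10); offset now 2 = byte 0 bit 2; 22 bits remain
Read 2: bits[2:3] width=1 -> value=1 (bin 1); offset now 3 = byte 0 bit 3; 21 bits remain
Read 3: bits[3:10] width=7 -> value=1 (bin 0000001); offset now 10 = byte 1 bit 2; 14 bits remain
Read 4: bits[10:15] width=5 -> value=4 (bin 00100); offset now 15 = byte 1 bit 7; 9 bits remain
Read 5: bits[15:21] width=6 -> value=27 (bin 011011); offset now 21 = byte 2 bit 5; 3 bits remain
Read 6: bits[21:24] width=3 -> value=3 (bin 011); offset now 24 = byte 3 bit 0; 0 bits remain

Answer: 2 1 1 4 27 3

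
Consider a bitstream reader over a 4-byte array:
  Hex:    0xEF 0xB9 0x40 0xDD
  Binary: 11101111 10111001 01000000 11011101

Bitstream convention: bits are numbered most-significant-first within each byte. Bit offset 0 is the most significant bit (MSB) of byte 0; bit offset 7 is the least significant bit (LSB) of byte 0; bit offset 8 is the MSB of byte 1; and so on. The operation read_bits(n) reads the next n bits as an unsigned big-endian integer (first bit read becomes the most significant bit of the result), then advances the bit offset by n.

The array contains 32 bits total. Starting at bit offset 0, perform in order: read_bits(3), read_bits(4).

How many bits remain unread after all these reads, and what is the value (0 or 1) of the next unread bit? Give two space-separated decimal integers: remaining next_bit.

Read 1: bits[0:3] width=3 -> value=7 (bin 111); offset now 3 = byte 0 bit 3; 29 bits remain
Read 2: bits[3:7] width=4 -> value=7 (bin 0111); offset now 7 = byte 0 bit 7; 25 bits remain

Answer: 25 1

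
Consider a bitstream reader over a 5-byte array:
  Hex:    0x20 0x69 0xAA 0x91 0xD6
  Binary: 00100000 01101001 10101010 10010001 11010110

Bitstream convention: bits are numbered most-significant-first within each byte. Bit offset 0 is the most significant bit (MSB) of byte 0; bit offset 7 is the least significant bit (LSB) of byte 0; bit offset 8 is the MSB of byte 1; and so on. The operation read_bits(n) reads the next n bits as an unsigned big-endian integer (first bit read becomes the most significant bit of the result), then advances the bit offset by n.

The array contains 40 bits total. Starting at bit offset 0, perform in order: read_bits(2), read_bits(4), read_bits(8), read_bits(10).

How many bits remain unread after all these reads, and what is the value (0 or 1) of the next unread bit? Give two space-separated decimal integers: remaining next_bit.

Answer: 16 1

Derivation:
Read 1: bits[0:2] width=2 -> value=0 (bin 00); offset now 2 = byte 0 bit 2; 38 bits remain
Read 2: bits[2:6] width=4 -> value=8 (bin 1000); offset now 6 = byte 0 bit 6; 34 bits remain
Read 3: bits[6:14] width=8 -> value=26 (bin 00011010); offset now 14 = byte 1 bit 6; 26 bits remain
Read 4: bits[14:24] width=10 -> value=426 (bin 0110101010); offset now 24 = byte 3 bit 0; 16 bits remain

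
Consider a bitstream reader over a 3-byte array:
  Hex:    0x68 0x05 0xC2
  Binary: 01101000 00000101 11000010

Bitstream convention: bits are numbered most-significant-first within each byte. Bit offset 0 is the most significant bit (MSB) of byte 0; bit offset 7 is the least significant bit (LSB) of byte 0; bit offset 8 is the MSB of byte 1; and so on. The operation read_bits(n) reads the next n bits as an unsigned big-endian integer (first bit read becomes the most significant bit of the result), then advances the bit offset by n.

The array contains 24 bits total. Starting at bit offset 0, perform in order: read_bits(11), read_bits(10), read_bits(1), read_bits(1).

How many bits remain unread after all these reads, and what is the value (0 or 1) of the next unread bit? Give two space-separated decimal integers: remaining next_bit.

Read 1: bits[0:11] width=11 -> value=832 (bin 01101000000); offset now 11 = byte 1 bit 3; 13 bits remain
Read 2: bits[11:21] width=10 -> value=184 (bin 0010111000); offset now 21 = byte 2 bit 5; 3 bits remain
Read 3: bits[21:22] width=1 -> value=0 (bin 0); offset now 22 = byte 2 bit 6; 2 bits remain
Read 4: bits[22:23] width=1 -> value=1 (bin 1); offset now 23 = byte 2 bit 7; 1 bits remain

Answer: 1 0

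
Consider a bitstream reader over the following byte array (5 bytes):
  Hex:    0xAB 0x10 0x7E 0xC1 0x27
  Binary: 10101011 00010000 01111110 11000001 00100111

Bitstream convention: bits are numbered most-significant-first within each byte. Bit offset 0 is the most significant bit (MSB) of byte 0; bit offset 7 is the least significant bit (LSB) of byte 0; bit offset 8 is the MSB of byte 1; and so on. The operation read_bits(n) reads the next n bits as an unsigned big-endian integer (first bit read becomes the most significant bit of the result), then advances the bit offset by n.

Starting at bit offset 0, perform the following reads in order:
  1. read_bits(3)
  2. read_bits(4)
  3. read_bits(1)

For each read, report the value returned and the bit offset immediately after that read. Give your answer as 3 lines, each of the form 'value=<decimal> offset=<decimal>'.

Answer: value=5 offset=3
value=5 offset=7
value=1 offset=8

Derivation:
Read 1: bits[0:3] width=3 -> value=5 (bin 101); offset now 3 = byte 0 bit 3; 37 bits remain
Read 2: bits[3:7] width=4 -> value=5 (bin 0101); offset now 7 = byte 0 bit 7; 33 bits remain
Read 3: bits[7:8] width=1 -> value=1 (bin 1); offset now 8 = byte 1 bit 0; 32 bits remain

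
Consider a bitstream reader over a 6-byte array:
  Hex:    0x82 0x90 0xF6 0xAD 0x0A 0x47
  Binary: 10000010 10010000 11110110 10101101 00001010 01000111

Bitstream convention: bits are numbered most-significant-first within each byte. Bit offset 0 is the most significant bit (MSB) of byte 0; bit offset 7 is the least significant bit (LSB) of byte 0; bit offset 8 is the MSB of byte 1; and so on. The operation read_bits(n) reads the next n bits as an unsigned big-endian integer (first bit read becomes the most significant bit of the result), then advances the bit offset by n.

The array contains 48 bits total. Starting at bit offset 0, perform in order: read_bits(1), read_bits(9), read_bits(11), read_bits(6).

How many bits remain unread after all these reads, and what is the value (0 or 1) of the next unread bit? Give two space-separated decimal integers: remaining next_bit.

Read 1: bits[0:1] width=1 -> value=1 (bin 1); offset now 1 = byte 0 bit 1; 47 bits remain
Read 2: bits[1:10] width=9 -> value=10 (bin 000001010); offset now 10 = byte 1 bit 2; 38 bits remain
Read 3: bits[10:21] width=11 -> value=542 (bin 01000011110); offset now 21 = byte 2 bit 5; 27 bits remain
Read 4: bits[21:27] width=6 -> value=53 (bin 110101); offset now 27 = byte 3 bit 3; 21 bits remain

Answer: 21 0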